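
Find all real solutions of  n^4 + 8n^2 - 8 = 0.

Let u = n^2. The equation becomes u^2 + 8u - 8 = 0.
By the quadratic formula, u = -4 + 2*sqrt(6) or u = -2*sqrt(6) - 4.
n^2 = -4 + 2*sqrt(6) gives n = +/-sqrt(-4 + 2*sqrt(6)) ~= +/-0.9481.
n^2 = -2*sqrt(6) - 4 < 0 has no real solution.

n = -0.9481 or n = 0.9481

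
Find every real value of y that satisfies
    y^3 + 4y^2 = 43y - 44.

Rearrange: y^3 + 4y^2 - 43y + 44 = 0.
Possible rational roots are divisors of 44. Testing y = 4 gives 0, so (y - 4) is a factor.
Divide: y^3 + 4y^2 - 43y + 44 = (y - 4)(y^2 + 8y - 11).
Apply the quadratic formula to y^2 + 8y - 11 = 0: y = (-8 +/- sqrt(108))/2, i.e. y ~= 1.1962 or y ~= -9.1962.

y = -9.1962 or y = 1.1962 or y = 4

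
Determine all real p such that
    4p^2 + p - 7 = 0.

p = -1.4538 or p = 1.2038

Discriminant: (1)^2 - 4*4*(-7) = 113.
Quadratic formula: p = (-1 +/- sqrt(113)) / 8.
So p = -1/8 + sqrt(113)/8 ~= 1.2038 or p = -sqrt(113)/8 - 1/8 ~= -1.4538.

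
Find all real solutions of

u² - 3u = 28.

u = -4 or u = 7

Bring every term to one side: u² - 3u - 28 = 0.
Factor: (u + 4)(u - 7) = 0.
So u = -4 or u = 7.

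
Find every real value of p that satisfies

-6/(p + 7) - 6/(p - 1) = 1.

p = -16.2111 or p = -1.7889

Multiply both sides by (p + 7)(p - 1):
-6(p - 1) - 6(p + 7) = (p + 7)(p - 1).
Expand and collect terms: p^2 + 18p + 29 = 0.
By the quadratic formula, p = (-18 +/- sqrt(208)) / 2, so p ~= -1.7889 or p ~= -16.2111.
Neither value makes a denominator zero (p != -7, p != 1), so both are valid.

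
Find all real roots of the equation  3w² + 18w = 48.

w = -8 or w = 2

Bring every term to one side: 3w² + 18w - 48 = 0.
Factor: 3(w - 2)(w + 8) = 0.
So w = 2 or w = -8.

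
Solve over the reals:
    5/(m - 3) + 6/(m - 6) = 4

m = 3.75 or m = 8

Multiply both sides by (m - 3)(m - 6):
5(m - 6) + 6(m - 3) = 4(m - 3)(m - 6).
Expand and collect terms: 4m² - 47m + 120 = 0.
Factor or apply the quadratic formula: m = 8 or m = 3.75.
Neither value makes a denominator zero (m ≠ 3, m ≠ 6), so both are valid.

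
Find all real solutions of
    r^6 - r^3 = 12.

r = -1.4422 or r = 1.5874

Let u = r^3. The equation becomes u^2 - u - 12 = 0.
Factor: (u + 3)(u - 4) = 0, so u = -3 or u = 4.
r^3 = -3 gives r = -(3)^(1/3) ~= -1.4422.
r^3 = 4 gives r = (4)^(1/3) ~= 1.5874.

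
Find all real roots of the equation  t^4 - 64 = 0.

t = -2.8284 or t = 2.8284

Let u = t^2. The equation becomes u^2 - 64 = 0.
Factor: (u + 8)(u - 8) = 0, so u = -8 or u = 8.
t^2 = -8 < 0 has no real solution.
t^2 = 8 gives t = +/-2*sqrt(2) ~= +/-2.8284.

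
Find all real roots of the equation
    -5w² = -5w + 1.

Rearrange to standard form: -5w² + 5w - 1 = 0.
Discriminant: (5)² − 4·(-5)·(-1) = 5.
Quadratic formula: w = (-5 ± √5) / (-10).
So w = 1/2 - √(5)/10 ≈ 0.2764 or w = √(5)/10 + 1/2 ≈ 0.7236.

w = 0.2764 or w = 0.7236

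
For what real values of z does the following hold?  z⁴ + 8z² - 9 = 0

Let u = z². The equation becomes u² + 8u - 9 = 0.
Factor: (u + 9)(u - 1) = 0, so u = -9 or u = 1.
z² = -9 < 0 has no real solution.
z² = 1 gives z = ±1.

z = -1 or z = 1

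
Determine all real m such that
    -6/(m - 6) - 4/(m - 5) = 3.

m = 2.1919 or m = 5.4748

Multiply both sides by (m - 6)(m - 5):
-6(m - 5) - 4(m - 6) = 3(m - 6)(m - 5).
Expand and collect terms: 3m² - 23m + 36 = 0.
By the quadratic formula, m = (23 ± √97) / 6, so m ≈ 5.4748 or m ≈ 2.1919.
Neither value makes a denominator zero (m ≠ 6, m ≠ 5), so both are valid.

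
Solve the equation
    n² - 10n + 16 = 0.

n = 2 or n = 8

Factor: (n - 2)(n - 8) = 0.
So n = 2 or n = 8.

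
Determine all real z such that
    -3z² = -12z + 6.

Rearrange to standard form: -3z² + 12z - 6 = 0.
Discriminant: (12)² − 4·(-3)·(-6) = 72.
Quadratic formula: z = (-12 ± √72) / (-6).
So z = 2 - √(2) ≈ 0.5858 or z = √(2) + 2 ≈ 3.4142.

z = 0.5858 or z = 3.4142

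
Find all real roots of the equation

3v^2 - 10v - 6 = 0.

Discriminant: (-10)^2 - 4*3*(-6) = 172.
Quadratic formula: v = (10 +/- sqrt(172)) / 6.
So v = 5/3 + sqrt(43)/3 ~= 3.8525 or v = 5/3 - sqrt(43)/3 ~= -0.5191.

v = -0.5191 or v = 3.8525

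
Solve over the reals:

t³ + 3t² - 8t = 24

Rearrange: t³ + 3t² - 8t - 24 = 0.
Possible rational roots are divisors of -24. Testing t = -3 gives 0, so (t + 3) is a factor.
Divide: t³ + 3t² - 8t - 24 = (t + 3)(t² - 8).
Apply the quadratic formula to t² - 8 = 0: t = (0 ± √32)/2, i.e. t ≈ 2.8284 or t ≈ -2.8284.

t = -3 or t = -2.8284 or t = 2.8284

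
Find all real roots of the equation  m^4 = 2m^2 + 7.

Let u = m^2. The equation becomes u^2 - 2u - 7 = 0.
By the quadratic formula, u = 1 + 2*sqrt(2) or u = 1 - 2*sqrt(2).
m^2 = 1 + 2*sqrt(2) gives m = +/-sqrt(1 + 2*sqrt(2)) ~= +/-1.9566.
m^2 = 1 - 2*sqrt(2) < 0 has no real solution.

m = -1.9566 or m = 1.9566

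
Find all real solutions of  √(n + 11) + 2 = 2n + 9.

n = -2

Isolate the radical: √(n + 11) = 2n + 7.
Square both sides: n + 11 = (2n + 7)².
Expand and rearrange: 4n² + 27n + 38 = 0.
Solving gives n = -2 or n = -4.75.
Check each candidate in the original equation:
  n = -2: √(9) = 3, while 2n + 7 = 3 — valid.
  n = -4.75: √(6.25) = 2.5, while 2n + 7 = -2.5 — extraneous.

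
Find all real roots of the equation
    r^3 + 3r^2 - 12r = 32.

Rearrange: r^3 + 3r^2 - 12r - 32 = 0.
Possible rational roots are divisors of -32. Testing r = -4 gives 0, so (r + 4) is a factor.
Divide: r^3 + 3r^2 - 12r - 32 = (r + 4)(r^2 - r - 8).
Apply the quadratic formula to r^2 - r - 8 = 0: r = (1 +/- sqrt(33))/2, i.e. r ~= 3.3723 or r ~= -2.3723.

r = -4 or r = -2.3723 or r = 3.3723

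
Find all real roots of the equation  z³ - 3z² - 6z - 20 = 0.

Possible rational roots are divisors of -20. Testing z = 5 gives 0, so (z - 5) is a factor.
Divide: z³ - 3z² - 6z - 20 = (z - 5)(z² + 2z + 4).
The quadratic z² + 2z + 4 has discriminant -12 < 0, so no further real roots.

z = 5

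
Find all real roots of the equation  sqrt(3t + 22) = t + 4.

t = 1

Square both sides: 3t + 22 = (t + 4)^2.
Expand and rearrange: t^2 + 5t - 6 = 0.
Solving gives t = 1 or t = -6.
Check each candidate in the original equation:
  t = 1: sqrt(25) = 5, while t + 4 = 5 — valid.
  t = -6: sqrt(4) = 2, while t + 4 = -2 — extraneous.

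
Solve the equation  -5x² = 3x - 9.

Rearrange to standard form: -5x² - 3x + 9 = 0.
Discriminant: (-3)² − 4·(-5)·9 = 189.
Quadratic formula: x = (3 ± √189) / (-10).
So x = -3·√(21)/10 - 3/10 ≈ -1.6748 or x = -3/10 + 3·√(21)/10 ≈ 1.0748.

x = -1.6748 or x = 1.0748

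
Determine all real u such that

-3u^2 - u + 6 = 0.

Discriminant: (-1)^2 - 4*(-3)*6 = 73.
Quadratic formula: u = (1 +/- sqrt(73)) / (-6).
So u = -sqrt(73)/6 - 1/6 ~= -1.5907 or u = -1/6 + sqrt(73)/6 ~= 1.2573.

u = -1.5907 or u = 1.2573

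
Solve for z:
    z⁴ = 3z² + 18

Let u = z². The equation becomes u² - 3u - 18 = 0.
Factor: (u - 6)(u + 3) = 0, so u = 6 or u = -3.
z² = 6 gives z = ±√(6) ≈ ±2.4495.
z² = -3 < 0 has no real solution.

z = -2.4495 or z = 2.4495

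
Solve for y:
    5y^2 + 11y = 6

y = -2.6524 or y = 0.4524

Rearrange to standard form: 5y^2 + 11y - 6 = 0.
Discriminant: (11)^2 - 4*5*(-6) = 241.
Quadratic formula: y = (-11 +/- sqrt(241)) / 10.
So y = -11/10 + sqrt(241)/10 ~= 0.4524 or y = -sqrt(241)/10 - 11/10 ~= -2.6524.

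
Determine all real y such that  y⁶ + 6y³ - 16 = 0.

y = -2 or y = 1.2599

Let u = y³. The equation becomes u² + 6u - 16 = 0.
Factor: (u - 2)(u + 8) = 0, so u = 2 or u = -8.
y³ = 2 gives y = ∛(2) ≈ 1.2599.
y³ = -8 gives y = -2.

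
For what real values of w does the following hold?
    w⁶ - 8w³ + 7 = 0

Let u = w³. The equation becomes u² - 8u + 7 = 0.
Factor: (u - 1)(u - 7) = 0, so u = 1 or u = 7.
w³ = 1 gives w = 1.
w³ = 7 gives w = ∛(7) ≈ 1.9129.

w = 1 or w = 1.9129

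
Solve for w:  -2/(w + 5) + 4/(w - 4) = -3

w = -4.204 or w = 2.5373

Multiply both sides by (w + 5)(w - 4):
-2(w - 4) + 4(w + 5) = -3(w + 5)(w - 4).
Expand and collect terms: -3w^2 - 5w + 32 = 0.
By the quadratic formula, w = (5 +/- sqrt(409)) / -6, so w ~= -4.204 or w ~= 2.5373.
Neither value makes a denominator zero (w != -5, w != 4), so both are valid.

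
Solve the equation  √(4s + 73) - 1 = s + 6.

s = 2

Isolate the radical: √(4s + 73) = s + 7.
Square both sides: 4s + 73 = (s + 7)².
Expand and rearrange: s² + 10s - 24 = 0.
Solving gives s = 2 or s = -12.
Check each candidate in the original equation:
  s = 2: √(81) = 9, while s + 7 = 9 — valid.
  s = -12: √(25) = 5, while s + 7 = -5 — extraneous.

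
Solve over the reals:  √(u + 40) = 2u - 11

u = 9

Square both sides: u + 40 = (2u - 11)².
Expand and rearrange: 4u² - 45u + 81 = 0.
Solving gives u = 9 or u = 2.25.
Check each candidate in the original equation:
  u = 9: √(49) = 7, while 2u - 11 = 7 — valid.
  u = 2.25: √(42.25) = 6.5, while 2u - 11 = -6.5 — extraneous.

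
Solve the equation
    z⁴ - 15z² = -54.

z = -3 or z = -2.4495 or z = 2.4495 or z = 3

Let u = z². The equation becomes u² - 15u + 54 = 0.
Factor: (u - 6)(u - 9) = 0, so u = 6 or u = 9.
z² = 6 gives z = ±√(6) ≈ ±2.4495.
z² = 9 gives z = ±3.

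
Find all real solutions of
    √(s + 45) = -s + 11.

Square both sides: s + 45 = (-s + 11)².
Expand and rearrange: s² - 23s + 76 = 0.
Solving gives s = 19 or s = 4.
Check each candidate in the original equation:
  s = 19: √(64) = 8, while -s + 11 = -8 — extraneous.
  s = 4: √(49) = 7, while -s + 11 = 7 — valid.

s = 4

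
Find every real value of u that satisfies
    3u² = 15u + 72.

u = -3 or u = 8

Bring every term to one side: 3u² - 15u - 72 = 0.
Factor: 3(u - 8)(u + 3) = 0.
So u = 8 or u = -3.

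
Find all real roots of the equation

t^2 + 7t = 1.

t = -7.1401 or t = 0.1401

Rearrange to standard form: t^2 + 7t - 1 = 0.
Discriminant: (7)^2 - 4*1*(-1) = 53.
Quadratic formula: t = (-7 +/- sqrt(53)) / 2.
So t = -7/2 + sqrt(53)/2 ~= 0.1401 or t = -sqrt(53)/2 - 7/2 ~= -7.1401.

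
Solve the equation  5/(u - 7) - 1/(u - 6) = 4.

u = 5.882 or u = 8.118

Multiply both sides by (u - 7)(u - 6):
5(u - 6) - (u - 7) = 4(u - 7)(u - 6).
Expand and collect terms: 4u^2 - 56u + 191 = 0.
By the quadratic formula, u = (56 +/- sqrt(80)) / 8, so u ~= 8.118 or u ~= 5.882.
Neither value makes a denominator zero (u != 7, u != 6), so both are valid.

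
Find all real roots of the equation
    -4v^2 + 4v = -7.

v = -0.9142 or v = 1.9142

Rearrange to standard form: -4v^2 + 4v + 7 = 0.
Discriminant: (4)^2 - 4*(-4)*7 = 128.
Quadratic formula: v = (-4 +/- sqrt(128)) / (-8).
So v = 1/2 - sqrt(2) ~= -0.9142 or v = 1/2 + sqrt(2) ~= 1.9142.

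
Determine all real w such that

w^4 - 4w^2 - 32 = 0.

w = -2.8284 or w = 2.8284

Let u = w^2. The equation becomes u^2 - 4u - 32 = 0.
Factor: (u + 4)(u - 8) = 0, so u = -4 or u = 8.
w^2 = -4 < 0 has no real solution.
w^2 = 8 gives w = +/-2*sqrt(2) ~= +/-2.8284.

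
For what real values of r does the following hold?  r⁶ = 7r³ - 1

Let u = r³. The equation becomes u² - 7u + 1 = 0.
By the quadratic formula, u = 3·√(5)/2 + 7/2 or u = 7/2 - 3·√(5)/2.
r³ = 3·√(5)/2 + 7/2 gives r = ∛(3·√(5)/2 + 7/2) ≈ 1.8995.
r³ = 7/2 - 3·√(5)/2 gives r = ∛(7/2 - 3·√(5)/2) ≈ 0.5264.

r = 0.5264 or r = 1.8995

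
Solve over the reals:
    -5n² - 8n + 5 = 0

Discriminant: (-8)² − 4·(-5)·5 = 164.
Quadratic formula: n = (8 ± √164) / (-10).
So n = -√(41)/5 - 4/5 ≈ -2.0806 or n = -4/5 + √(41)/5 ≈ 0.4806.

n = -2.0806 or n = 0.4806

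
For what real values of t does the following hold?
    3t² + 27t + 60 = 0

Factor: 3(t + 5)(t + 4) = 0.
So t = -5 or t = -4.

t = -5 or t = -4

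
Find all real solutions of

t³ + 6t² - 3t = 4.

t = -6.3723 or t = -0.6277 or t = 1

Rearrange: t³ + 6t² - 3t - 4 = 0.
Possible rational roots are divisors of -4. Testing t = 1 gives 0, so (t - 1) is a factor.
Divide: t³ + 6t² - 3t - 4 = (t - 1)(t² + 7t + 4).
Apply the quadratic formula to t² + 7t + 4 = 0: t = (-7 ± √33)/2, i.e. t ≈ -0.6277 or t ≈ -6.3723.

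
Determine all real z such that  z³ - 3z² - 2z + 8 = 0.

z = -1.5616 or z = 2 or z = 2.5616

Possible rational roots are divisors of 8. Testing z = 2 gives 0, so (z - 2) is a factor.
Divide: z³ - 3z² - 2z + 8 = (z - 2)(z² - z - 4).
Apply the quadratic formula to z² - z - 4 = 0: z = (1 ± √17)/2, i.e. z ≈ 2.5616 or z ≈ -1.5616.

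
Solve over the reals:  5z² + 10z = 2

z = -2.1832 or z = 0.1832

Rearrange to standard form: 5z² + 10z - 2 = 0.
Discriminant: (10)² − 4·5·(-2) = 140.
Quadratic formula: z = (-10 ± √140) / 10.
So z = -1 + √(35)/5 ≈ 0.1832 or z = -√(35)/5 - 1 ≈ -2.1832.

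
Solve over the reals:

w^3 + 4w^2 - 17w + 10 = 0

w = -6.7417 or w = 0.7417 or w = 2

Possible rational roots are divisors of 10. Testing w = 2 gives 0, so (w - 2) is a factor.
Divide: w^3 + 4w^2 - 17w + 10 = (w - 2)(w^2 + 6w - 5).
Apply the quadratic formula to w^2 + 6w - 5 = 0: w = (-6 +/- sqrt(56))/2, i.e. w ~= 0.7417 or w ~= -6.7417.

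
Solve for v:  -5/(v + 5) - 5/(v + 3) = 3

Multiply both sides by (v + 5)(v + 3):
-5(v + 3) - 5(v + 5) = 3(v + 5)(v + 3).
Expand and collect terms: 3v² + 34v + 85 = 0.
By the quadratic formula, v = (-34 ± √136) / 6, so v ≈ -3.723 or v ≈ -7.6103.
Neither value makes a denominator zero (v ≠ -5, v ≠ -3), so both are valid.

v = -7.6103 or v = -3.723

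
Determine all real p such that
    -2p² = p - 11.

p = -2.6085 or p = 2.1085

Rearrange to standard form: -2p² - p + 11 = 0.
Discriminant: (-1)² − 4·(-2)·11 = 89.
Quadratic formula: p = (1 ± √89) / (-4).
So p = -√(89)/4 - 1/4 ≈ -2.6085 or p = -1/4 + √(89)/4 ≈ 2.1085.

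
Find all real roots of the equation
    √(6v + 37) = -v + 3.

v = -2

Square both sides: 6v + 37 = (-v + 3)².
Expand and rearrange: v² - 12v - 28 = 0.
Solving gives v = 14 or v = -2.
Check each candidate in the original equation:
  v = 14: √(121) = 11, while -v + 3 = -11 — extraneous.
  v = -2: √(25) = 5, while -v + 3 = 5 — valid.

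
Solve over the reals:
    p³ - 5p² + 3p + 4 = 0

Possible rational roots are divisors of 4. Testing p = 4 gives 0, so (p - 4) is a factor.
Divide: p³ - 5p² + 3p + 4 = (p - 4)(p² - p - 1).
Apply the quadratic formula to p² - p - 1 = 0: p = (1 ± √5)/2, i.e. p ≈ 1.618 or p ≈ -0.618.

p = -0.618 or p = 1.618 or p = 4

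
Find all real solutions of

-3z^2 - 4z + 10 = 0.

Discriminant: (-4)^2 - 4*(-3)*10 = 136.
Quadratic formula: z = (4 +/- sqrt(136)) / (-6).
So z = -sqrt(34)/3 - 2/3 ~= -2.6103 or z = -2/3 + sqrt(34)/3 ~= 1.277.

z = -2.6103 or z = 1.277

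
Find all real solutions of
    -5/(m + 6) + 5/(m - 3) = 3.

m = -7.4372 or m = 4.4372

Multiply both sides by (m + 6)(m - 3):
-5(m - 3) + 5(m + 6) = 3(m + 6)(m - 3).
Expand and collect terms: 3m² + 9m - 99 = 0.
By the quadratic formula, m = (-9 ± √1269) / 6, so m ≈ 4.4372 or m ≈ -7.4372.
Neither value makes a denominator zero (m ≠ -6, m ≠ 3), so both are valid.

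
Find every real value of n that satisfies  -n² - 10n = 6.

Rearrange to standard form: -n² - 10n - 6 = 0.
Discriminant: (-10)² − 4·(-1)·(-6) = 76.
Quadratic formula: n = (10 ± √76) / (-2).
So n = -5 - √(19) ≈ -9.3589 or n = -5 + √(19) ≈ -0.6411.

n = -9.3589 or n = -0.6411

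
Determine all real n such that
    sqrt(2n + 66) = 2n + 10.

Square both sides: 2n + 66 = (2n + 10)^2.
Expand and rearrange: 4n^2 + 38n + 34 = 0.
Solving gives n = -1 or n = -8.5.
Check each candidate in the original equation:
  n = -1: sqrt(64) = 8, while 2n + 10 = 8 — valid.
  n = -8.5: sqrt(49) = 7, while 2n + 10 = -7 — extraneous.

n = -1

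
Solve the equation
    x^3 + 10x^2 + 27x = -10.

Rearrange: x^3 + 10x^2 + 27x + 10 = 0.
Possible rational roots are divisors of 10. Testing x = -5 gives 0, so (x + 5) is a factor.
Divide: x^3 + 10x^2 + 27x + 10 = (x + 5)(x^2 + 5x + 2).
Apply the quadratic formula to x^2 + 5x + 2 = 0: x = (-5 +/- sqrt(17))/2, i.e. x ~= -0.4384 or x ~= -4.5616.

x = -5 or x = -4.5616 or x = -0.4384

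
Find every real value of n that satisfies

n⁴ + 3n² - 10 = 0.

Let u = n². The equation becomes u² + 3u - 10 = 0.
Factor: (u - 2)(u + 5) = 0, so u = 2 or u = -5.
n² = 2 gives n = ±√(2) ≈ ±1.4142.
n² = -5 < 0 has no real solution.

n = -1.4142 or n = 1.4142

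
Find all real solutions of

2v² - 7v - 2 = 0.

Discriminant: (-7)² − 4·2·(-2) = 65.
Quadratic formula: v = (7 ± √65) / 4.
So v = 7/4 + √(65)/4 ≈ 3.7656 or v = 7/4 - √(65)/4 ≈ -0.2656.

v = -0.2656 or v = 3.7656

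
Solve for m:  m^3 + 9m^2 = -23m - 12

m = -4.3028 or m = -4 or m = -0.6972

Rearrange: m^3 + 9m^2 + 23m + 12 = 0.
Possible rational roots are divisors of 12. Testing m = -4 gives 0, so (m + 4) is a factor.
Divide: m^3 + 9m^2 + 23m + 12 = (m + 4)(m^2 + 5m + 3).
Apply the quadratic formula to m^2 + 5m + 3 = 0: m = (-5 +/- sqrt(13))/2, i.e. m ~= -0.6972 or m ~= -4.3028.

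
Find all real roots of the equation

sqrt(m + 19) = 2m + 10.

Square both sides: m + 19 = (2m + 10)^2.
Expand and rearrange: 4m^2 + 39m + 81 = 0.
Solving gives m = -3 or m = -6.75.
Check each candidate in the original equation:
  m = -3: sqrt(16) = 4, while 2m + 10 = 4 — valid.
  m = -6.75: sqrt(12.25) = 3.5, while 2m + 10 = -3.5 — extraneous.

m = -3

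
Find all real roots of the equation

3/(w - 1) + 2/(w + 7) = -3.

w = -7.7527 or w = 0.086

Multiply both sides by (w - 1)(w + 7):
3(w + 7) + 2(w - 1) = -3(w - 1)(w + 7).
Expand and collect terms: -3w^2 - 23w + 2 = 0.
By the quadratic formula, w = (23 +/- sqrt(553)) / -6, so w ~= -7.7527 or w ~= 0.086.
Neither value makes a denominator zero (w != 1, w != -7), so both are valid.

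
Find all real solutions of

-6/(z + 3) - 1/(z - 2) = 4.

z = -4.5594 or z = 1.8094

Multiply both sides by (z + 3)(z - 2):
-6(z - 2) - (z + 3) = 4(z + 3)(z - 2).
Expand and collect terms: 4z^2 + 11z - 33 = 0.
By the quadratic formula, z = (-11 +/- sqrt(649)) / 8, so z ~= 1.8094 or z ~= -4.5594.
Neither value makes a denominator zero (z != -3, z != 2), so both are valid.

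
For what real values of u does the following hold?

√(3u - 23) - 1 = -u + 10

u = 9

Isolate the radical: √(3u - 23) = -u + 11.
Square both sides: 3u - 23 = (-u + 11)².
Expand and rearrange: u² - 25u + 144 = 0.
Solving gives u = 16 or u = 9.
Check each candidate in the original equation:
  u = 16: √(25) = 5, while -u + 11 = -5 — extraneous.
  u = 9: √(4) = 2, while -u + 11 = 2 — valid.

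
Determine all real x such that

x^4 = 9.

x = -1.7321 or x = 1.7321

Let u = x^2. The equation becomes u^2 - 9 = 0.
Factor: (u - 3)(u + 3) = 0, so u = 3 or u = -3.
x^2 = 3 gives x = +/-sqrt(3) ~= +/-1.7321.
x^2 = -3 < 0 has no real solution.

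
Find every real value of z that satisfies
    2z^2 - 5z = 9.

Rearrange to standard form: 2z^2 - 5z - 9 = 0.
Discriminant: (-5)^2 - 4*2*(-9) = 97.
Quadratic formula: z = (5 +/- sqrt(97)) / 4.
So z = 5/4 + sqrt(97)/4 ~= 3.7122 or z = 5/4 - sqrt(97)/4 ~= -1.2122.

z = -1.2122 or z = 3.7122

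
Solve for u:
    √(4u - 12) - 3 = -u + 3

Isolate the radical: √(4u - 12) = -u + 6.
Square both sides: 4u - 12 = (-u + 6)².
Expand and rearrange: u² - 16u + 48 = 0.
Solving gives u = 12 or u = 4.
Check each candidate in the original equation:
  u = 12: √(36) = 6, while -u + 6 = -6 — extraneous.
  u = 4: √(4) = 2, while -u + 6 = 2 — valid.

u = 4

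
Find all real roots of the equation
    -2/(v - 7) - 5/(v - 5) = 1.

Multiply both sides by (v - 7)(v - 5):
-2(v - 5) - 5(v - 7) = (v - 7)(v - 5).
Expand and collect terms: v^2 - 5v - 10 = 0.
By the quadratic formula, v = (5 +/- sqrt(65)) / 2, so v ~= 6.5311 or v ~= -1.5311.
Neither value makes a denominator zero (v != 7, v != 5), so both are valid.

v = -1.5311 or v = 6.5311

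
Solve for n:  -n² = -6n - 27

Bring every term to one side: -n² + 6n + 27 = 0.
Factor: -1(n - 9)(n + 3) = 0.
So n = 9 or n = -3.

n = -3 or n = 9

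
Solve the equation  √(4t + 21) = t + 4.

Square both sides: 4t + 21 = (t + 4)².
Expand and rearrange: t² + 4t - 5 = 0.
Solving gives t = 1 or t = -5.
Check each candidate in the original equation:
  t = 1: √(25) = 5, while t + 4 = 5 — valid.
  t = -5: √(1) = 1, while t + 4 = -1 — extraneous.

t = 1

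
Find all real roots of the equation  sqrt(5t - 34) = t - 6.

Square both sides: 5t - 34 = (t - 6)^2.
Expand and rearrange: t^2 - 17t + 70 = 0.
Solving gives t = 10 or t = 7.
Check each candidate in the original equation:
  t = 10: sqrt(16) = 4, while t - 6 = 4 — valid.
  t = 7: sqrt(1) = 1, while t - 6 = 1 — valid.

t = 7 or t = 10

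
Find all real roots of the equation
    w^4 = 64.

w = -2.8284 or w = 2.8284

Let u = w^2. The equation becomes u^2 - 64 = 0.
Factor: (u - 8)(u + 8) = 0, so u = 8 or u = -8.
w^2 = 8 gives w = +/-2*sqrt(2) ~= +/-2.8284.
w^2 = -8 < 0 has no real solution.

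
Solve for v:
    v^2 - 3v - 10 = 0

v = -2 or v = 5

Factor: (v + 2)(v - 5) = 0.
So v = -2 or v = 5.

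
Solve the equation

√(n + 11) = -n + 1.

n = -2

Square both sides: n + 11 = (-n + 1)².
Expand and rearrange: n² - 3n - 10 = 0.
Solving gives n = 5 or n = -2.
Check each candidate in the original equation:
  n = 5: √(16) = 4, while -n + 1 = -4 — extraneous.
  n = -2: √(9) = 3, while -n + 1 = 3 — valid.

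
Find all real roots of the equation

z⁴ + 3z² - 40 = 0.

Let u = z². The equation becomes u² + 3u - 40 = 0.
Factor: (u - 5)(u + 8) = 0, so u = 5 or u = -8.
z² = 5 gives z = ±√(5) ≈ ±2.2361.
z² = -8 < 0 has no real solution.

z = -2.2361 or z = 2.2361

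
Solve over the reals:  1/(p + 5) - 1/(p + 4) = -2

Multiply both sides by (p + 5)(p + 4):
(p + 4) - (p + 5) = -2(p + 5)(p + 4).
Expand and collect terms: -2p² - 18p - 39 = 0.
By the quadratic formula, p = (18 ± √12) / -4, so p ≈ -5.366 or p ≈ -3.634.
Neither value makes a denominator zero (p ≠ -5, p ≠ -4), so both are valid.

p = -5.366 or p = -3.634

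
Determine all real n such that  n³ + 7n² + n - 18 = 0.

Possible rational roots are divisors of -18. Testing n = -2 gives 0, so (n + 2) is a factor.
Divide: n³ + 7n² + n - 18 = (n + 2)(n² + 5n - 9).
Apply the quadratic formula to n² + 5n - 9 = 0: n = (-5 ± √61)/2, i.e. n ≈ 1.4051 or n ≈ -6.4051.

n = -6.4051 or n = -2 or n = 1.4051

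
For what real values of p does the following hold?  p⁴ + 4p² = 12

Let u = p². The equation becomes u² + 4u - 12 = 0.
Factor: (u + 6)(u - 2) = 0, so u = -6 or u = 2.
p² = -6 < 0 has no real solution.
p² = 2 gives p = ±√(2) ≈ ±1.4142.

p = -1.4142 or p = 1.4142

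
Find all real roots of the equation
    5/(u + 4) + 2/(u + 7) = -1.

u = -12.1623 or u = -5.8377

Multiply both sides by (u + 4)(u + 7):
5(u + 7) + 2(u + 4) = -(u + 4)(u + 7).
Expand and collect terms: -u² - 18u - 71 = 0.
By the quadratic formula, u = (18 ± √40) / -2, so u ≈ -12.1623 or u ≈ -5.8377.
Neither value makes a denominator zero (u ≠ -4, u ≠ -7), so both are valid.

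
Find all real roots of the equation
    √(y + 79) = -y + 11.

Square both sides: y + 79 = (-y + 11)².
Expand and rearrange: y² - 23y + 42 = 0.
Solving gives y = 21 or y = 2.
Check each candidate in the original equation:
  y = 21: √(100) = 10, while -y + 11 = -10 — extraneous.
  y = 2: √(81) = 9, while -y + 11 = 9 — valid.

y = 2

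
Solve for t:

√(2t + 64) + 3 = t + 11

Isolate the radical: √(2t + 64) = t + 8.
Square both sides: 2t + 64 = (t + 8)².
Expand and rearrange: t² + 14t = 0.
Solving gives t = 0 or t = -14.
Check each candidate in the original equation:
  t = 0: √(64) = 8, while t + 8 = 8 — valid.
  t = -14: √(36) = 6, while t + 8 = -6 — extraneous.

t = 0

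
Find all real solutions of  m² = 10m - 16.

m = 2 or m = 8

Bring every term to one side: m² - 10m + 16 = 0.
Factor: (m - 2)(m - 8) = 0.
So m = 2 or m = 8.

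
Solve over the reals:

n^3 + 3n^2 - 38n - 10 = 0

Possible rational roots are divisors of -10. Testing n = 5 gives 0, so (n - 5) is a factor.
Divide: n^3 + 3n^2 - 38n - 10 = (n - 5)(n^2 + 8n + 2).
Apply the quadratic formula to n^2 + 8n + 2 = 0: n = (-8 +/- sqrt(56))/2, i.e. n ~= -0.2583 or n ~= -7.7417.

n = -7.7417 or n = -0.2583 or n = 5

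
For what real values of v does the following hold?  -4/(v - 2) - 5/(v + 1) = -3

Multiply both sides by (v - 2)(v + 1):
-4(v + 1) - 5(v - 2) = -3(v - 2)(v + 1).
Expand and collect terms: -3v^2 + 12v = 0.
Factor or apply the quadratic formula: v = 0 or v = 4.
Neither value makes a denominator zero (v != 2, v != -1), so both are valid.

v = 0 or v = 4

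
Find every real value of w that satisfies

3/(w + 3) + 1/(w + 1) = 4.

w = -2.366 or w = -0.634

Multiply both sides by (w + 3)(w + 1):
3(w + 1) + (w + 3) = 4(w + 3)(w + 1).
Expand and collect terms: 4w^2 + 12w + 6 = 0.
By the quadratic formula, w = (-12 +/- sqrt(48)) / 8, so w ~= -0.634 or w ~= -2.366.
Neither value makes a denominator zero (w != -3, w != -1), so both are valid.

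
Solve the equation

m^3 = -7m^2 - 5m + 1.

m = -6.1623 or m = -1 or m = 0.1623

Rearrange: m^3 + 7m^2 + 5m - 1 = 0.
Possible rational roots are divisors of -1. Testing m = -1 gives 0, so (m + 1) is a factor.
Divide: m^3 + 7m^2 + 5m - 1 = (m + 1)(m^2 + 6m - 1).
Apply the quadratic formula to m^2 + 6m - 1 = 0: m = (-6 +/- sqrt(40))/2, i.e. m ~= 0.1623 or m ~= -6.1623.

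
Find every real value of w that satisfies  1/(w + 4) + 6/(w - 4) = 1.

w = -3.4462 or w = 10.4462

Multiply both sides by (w + 4)(w - 4):
(w - 4) + 6(w + 4) = (w + 4)(w - 4).
Expand and collect terms: w^2 - 7w - 36 = 0.
By the quadratic formula, w = (7 +/- sqrt(193)) / 2, so w ~= 10.4462 or w ~= -3.4462.
Neither value makes a denominator zero (w != -4, w != 4), so both are valid.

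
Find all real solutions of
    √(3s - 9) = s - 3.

Square both sides: 3s - 9 = (s - 3)².
Expand and rearrange: s² - 9s + 18 = 0.
Solving gives s = 6 or s = 3.
Check each candidate in the original equation:
  s = 6: √(9) = 3, while s - 3 = 3 — valid.
  s = 3: √(0) = 0, while s - 3 = 0 — valid.

s = 3 or s = 6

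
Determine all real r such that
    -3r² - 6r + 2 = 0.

Discriminant: (-6)² − 4·(-3)·2 = 60.
Quadratic formula: r = (6 ± √60) / (-6).
So r = -√(15)/3 - 1 ≈ -2.291 or r = -1 + √(15)/3 ≈ 0.291.

r = -2.291 or r = 0.291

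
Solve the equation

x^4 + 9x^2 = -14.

No real solutions.

Let u = x^2. The equation becomes u^2 + 9u + 14 = 0.
Factor: (u + 2)(u + 7) = 0, so u = -2 or u = -7.
x^2 = -2 < 0 has no real solution.
x^2 = -7 < 0 has no real solution.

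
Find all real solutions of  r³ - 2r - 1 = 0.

Possible rational roots are divisors of -1. Testing r = -1 gives 0, so (r + 1) is a factor.
Divide: r³ - 2r - 1 = (r + 1)(r² - r - 1).
Apply the quadratic formula to r² - r - 1 = 0: r = (1 ± √5)/2, i.e. r ≈ 1.618 or r ≈ -0.618.

r = -1 or r = -0.618 or r = 1.618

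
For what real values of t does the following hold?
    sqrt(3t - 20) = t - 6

t = 7 or t = 8

Square both sides: 3t - 20 = (t - 6)^2.
Expand and rearrange: t^2 - 15t + 56 = 0.
Solving gives t = 8 or t = 7.
Check each candidate in the original equation:
  t = 8: sqrt(4) = 2, while t - 6 = 2 — valid.
  t = 7: sqrt(1) = 1, while t - 6 = 1 — valid.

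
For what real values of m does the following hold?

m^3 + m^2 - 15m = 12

m = -4 or m = -0.7913 or m = 3.7913

Rearrange: m^3 + m^2 - 15m - 12 = 0.
Possible rational roots are divisors of -12. Testing m = -4 gives 0, so (m + 4) is a factor.
Divide: m^3 + m^2 - 15m - 12 = (m + 4)(m^2 - 3m - 3).
Apply the quadratic formula to m^2 - 3m - 3 = 0: m = (3 +/- sqrt(21))/2, i.e. m ~= 3.7913 or m ~= -0.7913.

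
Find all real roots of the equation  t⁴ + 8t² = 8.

t = -0.9481 or t = 0.9481

Let u = t². The equation becomes u² + 8u - 8 = 0.
By the quadratic formula, u = -4 + 2·√(6) or u = -2·√(6) - 4.
t² = -4 + 2·√(6) gives t = ±√(-4 + 2·√(6)) ≈ ±0.9481.
t² = -2·√(6) - 4 < 0 has no real solution.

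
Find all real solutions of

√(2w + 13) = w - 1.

Square both sides: 2w + 13 = (w - 1)².
Expand and rearrange: w² - 4w - 12 = 0.
Solving gives w = 6 or w = -2.
Check each candidate in the original equation:
  w = 6: √(25) = 5, while w - 1 = 5 — valid.
  w = -2: √(9) = 3, while w - 1 = -3 — extraneous.

w = 6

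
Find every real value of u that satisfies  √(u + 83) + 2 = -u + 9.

u = -2

Isolate the radical: √(u + 83) = -u + 7.
Square both sides: u + 83 = (-u + 7)².
Expand and rearrange: u² - 15u - 34 = 0.
Solving gives u = 17 or u = -2.
Check each candidate in the original equation:
  u = 17: √(100) = 10, while -u + 7 = -10 — extraneous.
  u = -2: √(81) = 9, while -u + 7 = 9 — valid.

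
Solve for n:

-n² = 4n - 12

n = -6 or n = 2

Bring every term to one side: -n² - 4n + 12 = 0.
Factor: -1(n - 2)(n + 6) = 0.
So n = 2 or n = -6.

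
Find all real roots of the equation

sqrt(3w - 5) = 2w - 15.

Square both sides: 3w - 5 = (2w - 15)^2.
Expand and rearrange: 4w^2 - 63w + 230 = 0.
Solving gives w = 10 or w = 5.75.
Check each candidate in the original equation:
  w = 10: sqrt(25) = 5, while 2w - 15 = 5 — valid.
  w = 5.75: sqrt(12.25) = 3.5, while 2w - 15 = -3.5 — extraneous.

w = 10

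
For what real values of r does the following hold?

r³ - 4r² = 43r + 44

r = -4 or r = -1.1962 or r = 9.1962

Rearrange: r³ - 4r² - 43r - 44 = 0.
Possible rational roots are divisors of -44. Testing r = -4 gives 0, so (r + 4) is a factor.
Divide: r³ - 4r² - 43r - 44 = (r + 4)(r² - 8r - 11).
Apply the quadratic formula to r² - 8r - 11 = 0: r = (8 ± √108)/2, i.e. r ≈ 9.1962 or r ≈ -1.1962.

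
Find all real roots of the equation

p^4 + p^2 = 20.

Let u = p^2. The equation becomes u^2 + u - 20 = 0.
Factor: (u - 4)(u + 5) = 0, so u = 4 or u = -5.
p^2 = 4 gives p = +/-2.
p^2 = -5 < 0 has no real solution.

p = -2 or p = 2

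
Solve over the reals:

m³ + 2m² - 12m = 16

m = -4 or m = -1.2361 or m = 3.2361

Rearrange: m³ + 2m² - 12m - 16 = 0.
Possible rational roots are divisors of -16. Testing m = -4 gives 0, so (m + 4) is a factor.
Divide: m³ + 2m² - 12m - 16 = (m + 4)(m² - 2m - 4).
Apply the quadratic formula to m² - 2m - 4 = 0: m = (2 ± √20)/2, i.e. m ≈ 3.2361 or m ≈ -1.2361.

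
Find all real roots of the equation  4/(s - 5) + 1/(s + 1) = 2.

s = -0.631 or s = 7.131

Multiply both sides by (s - 5)(s + 1):
4(s + 1) + (s - 5) = 2(s - 5)(s + 1).
Expand and collect terms: 2s^2 - 13s - 9 = 0.
By the quadratic formula, s = (13 +/- sqrt(241)) / 4, so s ~= 7.131 or s ~= -0.631.
Neither value makes a denominator zero (s != 5, s != -1), so both are valid.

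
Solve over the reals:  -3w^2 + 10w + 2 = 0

w = -0.1893 or w = 3.5226

Discriminant: (10)^2 - 4*(-3)*2 = 124.
Quadratic formula: w = (-10 +/- sqrt(124)) / (-6).
So w = 5/3 - sqrt(31)/3 ~= -0.1893 or w = 5/3 + sqrt(31)/3 ~= 3.5226.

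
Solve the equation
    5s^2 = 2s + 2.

s = -0.4633 or s = 0.8633

Rearrange to standard form: 5s^2 - 2s - 2 = 0.
Discriminant: (-2)^2 - 4*5*(-2) = 44.
Quadratic formula: s = (2 +/- sqrt(44)) / 10.
So s = 1/5 + sqrt(11)/5 ~= 0.8633 or s = 1/5 - sqrt(11)/5 ~= -0.4633.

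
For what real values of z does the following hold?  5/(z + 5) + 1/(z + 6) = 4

z = -5.8956 or z = -3.6044

Multiply both sides by (z + 5)(z + 6):
5(z + 6) + (z + 5) = 4(z + 5)(z + 6).
Expand and collect terms: 4z² + 38z + 85 = 0.
By the quadratic formula, z = (-38 ± √84) / 8, so z ≈ -3.6044 or z ≈ -5.8956.
Neither value makes a denominator zero (z ≠ -5, z ≠ -6), so both are valid.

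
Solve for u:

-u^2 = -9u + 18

u = 3 or u = 6

Bring every term to one side: -u^2 + 9u - 18 = 0.
Factor: -1(u - 3)(u - 6) = 0.
So u = 3 or u = 6.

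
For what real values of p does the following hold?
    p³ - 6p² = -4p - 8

p = -0.8284 or p = 2 or p = 4.8284

Rearrange: p³ - 6p² + 4p + 8 = 0.
Possible rational roots are divisors of 8. Testing p = 2 gives 0, so (p - 2) is a factor.
Divide: p³ - 6p² + 4p + 8 = (p - 2)(p² - 4p - 4).
Apply the quadratic formula to p² - 4p - 4 = 0: p = (4 ± √32)/2, i.e. p ≈ 4.8284 or p ≈ -0.8284.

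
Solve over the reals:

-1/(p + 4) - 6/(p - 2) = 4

Multiply both sides by (p + 4)(p - 2):
-(p - 2) - 6(p + 4) = 4(p + 4)(p - 2).
Expand and collect terms: 4p^2 + 15p - 10 = 0.
By the quadratic formula, p = (-15 +/- sqrt(385)) / 8, so p ~= 0.5777 or p ~= -4.3277.
Neither value makes a denominator zero (p != -4, p != 2), so both are valid.

p = -4.3277 or p = 0.5777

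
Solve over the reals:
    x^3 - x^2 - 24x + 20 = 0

Possible rational roots are divisors of 20. Testing x = 5 gives 0, so (x - 5) is a factor.
Divide: x^3 - x^2 - 24x + 20 = (x - 5)(x^2 + 4x - 4).
Apply the quadratic formula to x^2 + 4x - 4 = 0: x = (-4 +/- sqrt(32))/2, i.e. x ~= 0.8284 or x ~= -4.8284.

x = -4.8284 or x = 0.8284 or x = 5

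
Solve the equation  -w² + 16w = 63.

w = 7 or w = 9

Bring every term to one side: -w² + 16w - 63 = 0.
Factor: -1(w - 9)(w - 7) = 0.
So w = 9 or w = 7.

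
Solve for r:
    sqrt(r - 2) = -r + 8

Square both sides: r - 2 = (-r + 8)^2.
Expand and rearrange: r^2 - 17r + 66 = 0.
Solving gives r = 11 or r = 6.
Check each candidate in the original equation:
  r = 11: sqrt(9) = 3, while -r + 8 = -3 — extraneous.
  r = 6: sqrt(4) = 2, while -r + 8 = 2 — valid.

r = 6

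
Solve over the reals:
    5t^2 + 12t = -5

Rearrange to standard form: 5t^2 + 12t + 5 = 0.
Discriminant: (12)^2 - 4*5*5 = 44.
Quadratic formula: t = (-12 +/- sqrt(44)) / 10.
So t = -6/5 + sqrt(11)/5 ~= -0.5367 or t = -6/5 - sqrt(11)/5 ~= -1.8633.

t = -1.8633 or t = -0.5367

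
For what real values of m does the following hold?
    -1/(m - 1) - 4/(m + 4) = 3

m = -5.4065 or m = 0.7398

Multiply both sides by (m - 1)(m + 4):
-(m + 4) - 4(m - 1) = 3(m - 1)(m + 4).
Expand and collect terms: 3m² + 14m - 12 = 0.
By the quadratic formula, m = (-14 ± √340) / 6, so m ≈ 0.7398 or m ≈ -5.4065.
Neither value makes a denominator zero (m ≠ 1, m ≠ -4), so both are valid.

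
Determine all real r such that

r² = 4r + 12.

r = -2 or r = 6

Bring every term to one side: r² - 4r - 12 = 0.
Factor: (r - 6)(r + 2) = 0.
So r = 6 or r = -2.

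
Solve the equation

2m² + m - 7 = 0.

m = -2.1375 or m = 1.6375

Discriminant: (1)² − 4·2·(-7) = 57.
Quadratic formula: m = (-1 ± √57) / 4.
So m = -1/4 + √(57)/4 ≈ 1.6375 or m = -√(57)/4 - 1/4 ≈ -2.1375.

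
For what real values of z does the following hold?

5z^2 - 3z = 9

Rearrange to standard form: 5z^2 - 3z - 9 = 0.
Discriminant: (-3)^2 - 4*5*(-9) = 189.
Quadratic formula: z = (3 +/- sqrt(189)) / 10.
So z = 3/10 + 3*sqrt(21)/10 ~= 1.6748 or z = 3/10 - 3*sqrt(21)/10 ~= -1.0748.

z = -1.0748 or z = 1.6748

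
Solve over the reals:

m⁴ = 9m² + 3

m = -3.0532 or m = 3.0532

Let u = m². The equation becomes u² - 9u - 3 = 0.
By the quadratic formula, u = 9/2 + √(93)/2 or u = 9/2 - √(93)/2.
m² = 9/2 + √(93)/2 gives m = ±√(9/2 + √(93)/2) ≈ ±3.0532.
m² = 9/2 - √(93)/2 < 0 has no real solution.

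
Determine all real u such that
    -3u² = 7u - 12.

u = -3.4821 or u = 1.1487

Rearrange to standard form: -3u² - 7u + 12 = 0.
Discriminant: (-7)² − 4·(-3)·12 = 193.
Quadratic formula: u = (7 ± √193) / (-6).
So u = -√(193)/6 - 7/6 ≈ -3.4821 or u = -7/6 + √(193)/6 ≈ 1.1487.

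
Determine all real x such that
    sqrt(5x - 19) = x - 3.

x = 4 or x = 7

Square both sides: 5x - 19 = (x - 3)^2.
Expand and rearrange: x^2 - 11x + 28 = 0.
Solving gives x = 7 or x = 4.
Check each candidate in the original equation:
  x = 7: sqrt(16) = 4, while x - 3 = 4 — valid.
  x = 4: sqrt(1) = 1, while x - 3 = 1 — valid.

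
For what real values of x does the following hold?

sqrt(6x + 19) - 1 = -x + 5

x = 1

Isolate the radical: sqrt(6x + 19) = -x + 6.
Square both sides: 6x + 19 = (-x + 6)^2.
Expand and rearrange: x^2 - 18x + 17 = 0.
Solving gives x = 17 or x = 1.
Check each candidate in the original equation:
  x = 17: sqrt(121) = 11, while -x + 6 = -11 — extraneous.
  x = 1: sqrt(25) = 5, while -x + 6 = 5 — valid.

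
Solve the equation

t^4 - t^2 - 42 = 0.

Let u = t^2. The equation becomes u^2 - u - 42 = 0.
Factor: (u - 7)(u + 6) = 0, so u = 7 or u = -6.
t^2 = 7 gives t = +/-sqrt(7) ~= +/-2.6458.
t^2 = -6 < 0 has no real solution.

t = -2.6458 or t = 2.6458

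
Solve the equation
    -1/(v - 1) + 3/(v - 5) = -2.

v = 2 or v = 3

Multiply both sides by (v - 1)(v - 5):
-(v - 5) + 3(v - 1) = -2(v - 1)(v - 5).
Expand and collect terms: -2v² + 10v - 12 = 0.
Factor or apply the quadratic formula: v = 2 or v = 3.
Neither value makes a denominator zero (v ≠ 1, v ≠ 5), so both are valid.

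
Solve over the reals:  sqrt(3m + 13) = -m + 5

m = 1

Square both sides: 3m + 13 = (-m + 5)^2.
Expand and rearrange: m^2 - 13m + 12 = 0.
Solving gives m = 12 or m = 1.
Check each candidate in the original equation:
  m = 12: sqrt(49) = 7, while -m + 5 = -7 — extraneous.
  m = 1: sqrt(16) = 4, while -m + 5 = 4 — valid.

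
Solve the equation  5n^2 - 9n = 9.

n = -0.7155 or n = 2.5155

Rearrange to standard form: 5n^2 - 9n - 9 = 0.
Discriminant: (-9)^2 - 4*5*(-9) = 261.
Quadratic formula: n = (9 +/- sqrt(261)) / 10.
So n = 9/10 + 3*sqrt(29)/10 ~= 2.5155 or n = 9/10 - 3*sqrt(29)/10 ~= -0.7155.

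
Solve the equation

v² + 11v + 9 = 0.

Discriminant: (11)² − 4·1·9 = 85.
Quadratic formula: v = (-11 ± √85) / 2.
So v = -11/2 + √(85)/2 ≈ -0.8902 or v = -11/2 - √(85)/2 ≈ -10.1098.

v = -10.1098 or v = -0.8902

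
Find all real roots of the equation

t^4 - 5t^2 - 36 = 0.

Let u = t^2. The equation becomes u^2 - 5u - 36 = 0.
Factor: (u + 4)(u - 9) = 0, so u = -4 or u = 9.
t^2 = -4 < 0 has no real solution.
t^2 = 9 gives t = +/-3.

t = -3 or t = 3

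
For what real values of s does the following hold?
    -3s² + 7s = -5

s = -0.5734 or s = 2.9067

Rearrange to standard form: -3s² + 7s + 5 = 0.
Discriminant: (7)² − 4·(-3)·5 = 109.
Quadratic formula: s = (-7 ± √109) / (-6).
So s = 7/6 - √(109)/6 ≈ -0.5734 or s = 7/6 + √(109)/6 ≈ 2.9067.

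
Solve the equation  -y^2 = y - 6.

Bring every term to one side: -y^2 - y + 6 = 0.
Factor: -1(y + 3)(y - 2) = 0.
So y = -3 or y = 2.

y = -3 or y = 2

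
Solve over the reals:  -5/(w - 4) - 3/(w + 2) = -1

Multiply both sides by (w - 4)(w + 2):
-5(w + 2) - 3(w - 4) = -(w - 4)(w + 2).
Expand and collect terms: -w^2 + 10w + 6 = 0.
By the quadratic formula, w = (-10 +/- sqrt(124)) / -2, so w ~= -0.5678 or w ~= 10.5678.
Neither value makes a denominator zero (w != 4, w != -2), so both are valid.

w = -0.5678 or w = 10.5678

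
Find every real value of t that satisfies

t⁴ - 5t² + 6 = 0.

Let u = t². The equation becomes u² - 5u + 6 = 0.
Factor: (u - 3)(u - 2) = 0, so u = 3 or u = 2.
t² = 3 gives t = ±√(3) ≈ ±1.7321.
t² = 2 gives t = ±√(2) ≈ ±1.4142.

t = -1.7321 or t = -1.4142 or t = 1.4142 or t = 1.7321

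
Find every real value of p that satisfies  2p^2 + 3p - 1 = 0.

p = -1.7808 or p = 0.2808

Discriminant: (3)^2 - 4*2*(-1) = 17.
Quadratic formula: p = (-3 +/- sqrt(17)) / 4.
So p = -3/4 + sqrt(17)/4 ~= 0.2808 or p = -sqrt(17)/4 - 3/4 ~= -1.7808.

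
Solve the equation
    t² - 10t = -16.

Bring every term to one side: t² - 10t + 16 = 0.
Factor: (t - 8)(t - 2) = 0.
So t = 8 or t = 2.

t = 2 or t = 8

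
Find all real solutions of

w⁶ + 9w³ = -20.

w = -1.71 or w = -1.5874

Let u = w³. The equation becomes u² + 9u + 20 = 0.
Factor: (u + 4)(u + 5) = 0, so u = -4 or u = -5.
w³ = -4 gives w = -∛(4) ≈ -1.5874.
w³ = -5 gives w = -∛(5) ≈ -1.71.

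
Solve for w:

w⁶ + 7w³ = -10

Let u = w³. The equation becomes u² + 7u + 10 = 0.
Factor: (u + 2)(u + 5) = 0, so u = -2 or u = -5.
w³ = -2 gives w = -∛(2) ≈ -1.2599.
w³ = -5 gives w = -∛(5) ≈ -1.71.

w = -1.71 or w = -1.2599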